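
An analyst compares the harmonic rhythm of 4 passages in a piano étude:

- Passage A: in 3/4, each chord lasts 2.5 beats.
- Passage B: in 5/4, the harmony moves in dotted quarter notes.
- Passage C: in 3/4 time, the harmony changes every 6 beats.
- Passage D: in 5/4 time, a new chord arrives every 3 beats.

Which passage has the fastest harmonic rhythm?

Passage B

A: 3 beats/bar ÷ 2.5 beats/chord = 1.2 chords/bar.
B: 5 beats/bar ÷ 1.5 beats/chord = 10/3 chords/bar.
C: 3 beats/bar ÷ 6 beats/chord = 0.5 chords/bar.
D: 5 beats/bar ÷ 3 beats/chord = 5/3 chords/bar.
Fastest is B at 10/3 chords/bar.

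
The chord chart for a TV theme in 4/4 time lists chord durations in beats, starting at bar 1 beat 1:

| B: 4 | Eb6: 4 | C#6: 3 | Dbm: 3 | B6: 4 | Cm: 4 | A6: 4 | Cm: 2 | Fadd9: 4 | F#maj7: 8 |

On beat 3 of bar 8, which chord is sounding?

Fadd9

Beat 3 of bar 8 is beat (8−1)×4 + 3 = 31 overall.
Running totals: B ends at 4, Eb6 ends at 8, C#6 ends at 11, Dbm ends at 14, B6 ends at 18, Cm ends at 22, A6 ends at 26, Cm ends at 28, Fadd9 ends at 32.
Beat 31 falls within Fadd9.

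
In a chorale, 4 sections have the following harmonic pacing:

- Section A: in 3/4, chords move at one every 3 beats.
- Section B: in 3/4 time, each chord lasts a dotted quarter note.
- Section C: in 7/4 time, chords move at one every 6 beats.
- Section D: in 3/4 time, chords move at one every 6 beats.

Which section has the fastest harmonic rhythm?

A: 3 beats/bar ÷ 3 beats/chord = 1 chord/bar.
B: 3 beats/bar ÷ 1.5 beats/chord = 2 chords/bar.
C: 7 beats/bar ÷ 6 beats/chord = 7/6 chords/bar.
D: 3 beats/bar ÷ 6 beats/chord = 0.5 chords/bar.
Fastest is B at 2 chords/bar.

Section B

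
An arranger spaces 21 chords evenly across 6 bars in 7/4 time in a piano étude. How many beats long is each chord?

6 bars × 7 beats/bar = 42 beats total.
42 beats ÷ 21 chords = 2 beats per chord.
(That is a half note.)

2 beats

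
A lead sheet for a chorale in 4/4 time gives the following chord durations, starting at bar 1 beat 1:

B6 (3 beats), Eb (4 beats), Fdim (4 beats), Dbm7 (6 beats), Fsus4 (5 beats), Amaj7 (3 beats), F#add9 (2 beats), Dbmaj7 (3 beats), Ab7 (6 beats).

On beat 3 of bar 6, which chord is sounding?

Beat 3 of bar 6 is beat (6−1)×4 + 3 = 23 overall.
Running totals: B6 ends at 3, Eb ends at 7, Fdim ends at 11, Dbm7 ends at 17, Fsus4 ends at 22, Amaj7 ends at 25.
Beat 23 falls within Amaj7.

Amaj7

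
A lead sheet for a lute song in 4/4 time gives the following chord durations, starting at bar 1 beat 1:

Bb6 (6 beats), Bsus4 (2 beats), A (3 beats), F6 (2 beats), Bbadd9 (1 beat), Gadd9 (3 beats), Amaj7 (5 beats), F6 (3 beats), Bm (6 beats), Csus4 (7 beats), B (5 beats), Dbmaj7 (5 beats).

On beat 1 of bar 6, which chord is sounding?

Beat 1 of bar 6 is beat (6−1)×4 + 1 = 21 overall.
Running totals: Bb6 ends at 6, Bsus4 ends at 8, A ends at 11, F6 ends at 13, Bbadd9 ends at 14, Gadd9 ends at 17, Amaj7 ends at 22.
Beat 21 falls within Amaj7.

Amaj7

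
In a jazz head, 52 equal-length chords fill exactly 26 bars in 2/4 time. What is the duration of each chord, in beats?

26 bars × 2 beats/bar = 52 beats total.
52 beats ÷ 52 chords = 1 beats per chord.
(That is a quarter note.)

1 beat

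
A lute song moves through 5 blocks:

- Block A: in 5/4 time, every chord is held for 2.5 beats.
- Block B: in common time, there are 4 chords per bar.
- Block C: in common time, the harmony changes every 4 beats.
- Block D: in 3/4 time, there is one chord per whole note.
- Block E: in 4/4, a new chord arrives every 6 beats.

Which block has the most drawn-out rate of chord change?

A: each chord is 2.5 beats in 5/4, so 2 per bar.
B: each chord is 1 beat in 4/4, so 4 per bar.
C: each chord is 4 beats in 4/4, so 1 per bar.
D: each chord is 4 beats in 3/4, so 0.75 per bar.
E: each chord is 6 beats in 4/4, so 2/3 per bar.
Slowest is E at 2/3 chords/bar.

Block E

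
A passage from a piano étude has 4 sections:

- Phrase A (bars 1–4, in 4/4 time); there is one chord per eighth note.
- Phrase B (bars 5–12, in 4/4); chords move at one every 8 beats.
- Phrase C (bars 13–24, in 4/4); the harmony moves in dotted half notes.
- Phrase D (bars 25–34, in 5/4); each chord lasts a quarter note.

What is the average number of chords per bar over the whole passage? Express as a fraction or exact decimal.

A: 4 bars of 4 beats is 16 beats; at 0.5 beats each that's 32 chords.
B: 8 bars of 4 beats is 32 beats; at 8 beats each that's 4 chords.
C: 12 bars of 4 beats is 48 beats; at 3 beats each that's 16 chords.
D: 10 bars of 5 beats is 50 beats; at 1 beat each that's 50 chords.
Overall: 102 chords over 34 bars → 102/34 = 3 chords per bar.

3 chords per bar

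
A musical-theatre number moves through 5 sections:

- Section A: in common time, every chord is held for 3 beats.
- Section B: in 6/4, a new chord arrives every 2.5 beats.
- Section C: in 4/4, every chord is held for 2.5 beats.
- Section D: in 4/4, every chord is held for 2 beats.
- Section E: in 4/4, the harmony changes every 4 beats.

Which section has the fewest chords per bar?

Section E

A: each chord is 3 beats in 4/4, so 4/3 per bar.
B: each chord is 2.5 beats in 6/4, so 2.4 per bar.
C: each chord is 2.5 beats in 4/4, so 1.6 per bar.
D: each chord is 2 beats in 4/4, so 2 per bar.
E: each chord is 4 beats in 4/4, so 1 per bar.
Slowest is E at 1 chords/bar.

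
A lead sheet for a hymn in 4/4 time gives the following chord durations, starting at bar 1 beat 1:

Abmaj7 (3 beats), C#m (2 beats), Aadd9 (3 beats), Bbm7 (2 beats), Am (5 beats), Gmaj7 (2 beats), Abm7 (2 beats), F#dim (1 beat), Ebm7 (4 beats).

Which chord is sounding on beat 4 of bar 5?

F#dim

Beat 4 of bar 5 is beat (5−1)×4 + 4 = 20 overall.
Running totals: Abmaj7 ends at 3, C#m ends at 5, Aadd9 ends at 8, Bbm7 ends at 10, Am ends at 15, Gmaj7 ends at 17, Abm7 ends at 19, F#dim ends at 20.
Beat 20 falls within F#dim.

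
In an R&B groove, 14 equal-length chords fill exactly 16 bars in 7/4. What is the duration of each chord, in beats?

16 bars × 7 beats/bar = 112 beats total.
112 beats ÷ 14 chords = 8 beats per chord.

8 beats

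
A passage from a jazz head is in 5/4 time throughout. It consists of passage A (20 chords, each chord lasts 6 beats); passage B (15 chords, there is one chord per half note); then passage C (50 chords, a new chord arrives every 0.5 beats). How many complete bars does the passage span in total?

A: 20 × 6 = 120 beats = 24 bars.
B: 15 × 2 = 30 beats = 6 bars.
C: 50 × 0.5 = 25 beats = 5 bars.
Total: 24 + 6 + 5 = 35 bars.

35 bars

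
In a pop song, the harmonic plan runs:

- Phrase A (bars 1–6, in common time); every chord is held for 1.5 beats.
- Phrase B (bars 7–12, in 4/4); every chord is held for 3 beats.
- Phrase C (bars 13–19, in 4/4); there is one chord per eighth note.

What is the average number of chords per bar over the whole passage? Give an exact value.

A: 6 × 4 = 24 beats ÷ 1.5 = 16 chords.
B: 6 × 4 = 24 beats ÷ 3 = 8 chords.
C: 7 × 4 = 28 beats ÷ 0.5 = 56 chords.
Overall: 80 chords over 19 bars → 80/19 = 80/19 chords per bar.

80/19 chords per bar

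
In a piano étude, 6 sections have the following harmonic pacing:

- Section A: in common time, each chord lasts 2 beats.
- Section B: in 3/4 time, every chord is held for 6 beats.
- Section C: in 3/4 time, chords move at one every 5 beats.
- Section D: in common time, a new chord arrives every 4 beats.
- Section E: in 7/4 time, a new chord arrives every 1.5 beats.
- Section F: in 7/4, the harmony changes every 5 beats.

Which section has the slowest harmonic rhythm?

Section B

A: 4/2 = 2 chords/bar.
B: 3/6 = 0.5 chords/bar.
C: 3/5 = 0.6 chords/bar.
D: 4/4 = 1 chord/bar.
E: 7/1.5 = 14/3 chords/bar.
F: 7/5 = 1.4 chords/bar.
Slowest is B at 0.5 chords/bar.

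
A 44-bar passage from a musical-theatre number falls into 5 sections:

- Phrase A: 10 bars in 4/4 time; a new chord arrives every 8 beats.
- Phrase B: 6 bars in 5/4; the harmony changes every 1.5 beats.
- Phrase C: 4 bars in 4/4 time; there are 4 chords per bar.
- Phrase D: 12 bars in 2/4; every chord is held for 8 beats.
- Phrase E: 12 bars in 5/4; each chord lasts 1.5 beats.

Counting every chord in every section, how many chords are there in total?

A has 40 beats and chords last 8 each, so 5 chords.
B has 30 beats and chords last 1.5 each, so 20 chords.
C has 16 beats and chords last 1 each, so 16 chords.
D has 24 beats and chords last 8 each, so 3 chords.
E has 60 beats and chords last 1.5 each, so 40 chords.
Total: 5 + 20 + 16 + 3 + 40 = 84.

84 chords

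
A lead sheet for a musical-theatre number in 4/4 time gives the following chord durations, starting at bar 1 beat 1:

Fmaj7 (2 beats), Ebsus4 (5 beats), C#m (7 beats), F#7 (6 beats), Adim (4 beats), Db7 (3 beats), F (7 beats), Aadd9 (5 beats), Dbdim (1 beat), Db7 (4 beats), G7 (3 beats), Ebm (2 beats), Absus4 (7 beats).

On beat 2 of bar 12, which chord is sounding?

G7

Beat 2 of bar 12 is beat (12−1)×4 + 2 = 46 overall.
Running totals: Fmaj7 ends at 2, Ebsus4 ends at 7, C#m ends at 14, F#7 ends at 20, Adim ends at 24, Db7 ends at 27, F ends at 34, Aadd9 ends at 39, Dbdim ends at 40, Db7 ends at 44, G7 ends at 47.
Beat 46 falls within G7.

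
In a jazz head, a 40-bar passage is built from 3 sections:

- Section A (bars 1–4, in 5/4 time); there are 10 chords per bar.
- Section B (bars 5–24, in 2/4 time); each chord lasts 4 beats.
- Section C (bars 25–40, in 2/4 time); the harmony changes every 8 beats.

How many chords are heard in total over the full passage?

A: 4 bars × 5 beats = 20 beats; 0.5 beats/chord → 40 chords.
B: 20 bars × 2 beats = 40 beats; 4 beats/chord → 10 chords.
C: 16 bars × 2 beats = 32 beats; 8 beats/chord → 4 chords.
Total: 40 + 10 + 4 = 54.

54 chords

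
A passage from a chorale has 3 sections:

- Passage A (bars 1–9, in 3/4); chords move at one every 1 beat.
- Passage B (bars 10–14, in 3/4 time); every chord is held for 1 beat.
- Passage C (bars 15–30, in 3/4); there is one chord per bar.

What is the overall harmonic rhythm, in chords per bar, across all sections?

29/15 chords per bar

A: 9 bars of 3 beats is 27 beats; at 1 beat each that's 27 chords.
B: 5 bars of 3 beats is 15 beats; at 1 beat each that's 15 chords.
C: 16 bars of 3 beats is 48 beats; at 3 beats each that's 16 chords.
Overall: 58 chords over 30 bars → 58/30 = 29/15 chords per bar.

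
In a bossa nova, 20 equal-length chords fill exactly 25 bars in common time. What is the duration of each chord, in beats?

25 bars × 4 beats/bar = 100 beats total.
100 beats ÷ 20 chords = 5 beats per chord.

5 beats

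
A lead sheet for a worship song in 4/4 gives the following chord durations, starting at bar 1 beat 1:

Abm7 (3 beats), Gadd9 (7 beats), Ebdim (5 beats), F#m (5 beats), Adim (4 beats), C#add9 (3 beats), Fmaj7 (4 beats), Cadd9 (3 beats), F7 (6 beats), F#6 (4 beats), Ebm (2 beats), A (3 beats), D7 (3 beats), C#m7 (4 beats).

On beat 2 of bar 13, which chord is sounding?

Beat 2 of bar 13 is beat (13−1)×4 + 2 = 50 overall.
Running totals: Abm7 ends at 3, Gadd9 ends at 10, Ebdim ends at 15, F#m ends at 20, Adim ends at 24, C#add9 ends at 27, Fmaj7 ends at 31, Cadd9 ends at 34, F7 ends at 40, F#6 ends at 44, Ebm ends at 46, A ends at 49, D7 ends at 52.
Beat 50 falls within D7.

D7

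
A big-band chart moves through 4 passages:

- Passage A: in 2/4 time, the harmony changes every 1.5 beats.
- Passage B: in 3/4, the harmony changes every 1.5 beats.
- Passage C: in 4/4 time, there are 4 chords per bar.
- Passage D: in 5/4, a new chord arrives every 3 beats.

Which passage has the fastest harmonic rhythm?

A: 2 beats/bar ÷ 1.5 beats/chord = 4/3 chords/bar.
B: 3 beats/bar ÷ 1.5 beats/chord = 2 chords/bar.
C: 4 beats/bar ÷ 1 beat/chord = 4 chords/bar.
D: 5 beats/bar ÷ 3 beats/chord = 5/3 chords/bar.
Fastest is C at 4 chords/bar.

Passage C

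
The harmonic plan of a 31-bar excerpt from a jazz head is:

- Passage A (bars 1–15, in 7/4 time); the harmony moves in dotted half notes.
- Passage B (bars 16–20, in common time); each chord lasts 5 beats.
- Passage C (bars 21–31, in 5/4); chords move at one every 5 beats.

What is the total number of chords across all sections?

A: 15 bars × 7 beats = 105 beats; 3 beats/chord → 35 chords.
B: 5 bars × 4 beats = 20 beats; 5 beats/chord → 4 chords.
C: 11 bars × 5 beats = 55 beats; 5 beats/chord → 11 chords.
Total: 35 + 4 + 11 = 50.

50 chords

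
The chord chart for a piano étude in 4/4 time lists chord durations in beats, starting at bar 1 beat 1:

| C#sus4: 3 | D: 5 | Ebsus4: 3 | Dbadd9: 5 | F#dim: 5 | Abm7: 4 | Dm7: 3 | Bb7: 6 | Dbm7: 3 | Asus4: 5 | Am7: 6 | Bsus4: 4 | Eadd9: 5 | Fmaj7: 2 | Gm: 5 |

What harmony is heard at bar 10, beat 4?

Beat 4 of bar 10 is beat (10−1)×4 + 4 = 40 overall.
Running totals: C#sus4 ends at 3, D ends at 8, Ebsus4 ends at 11, Dbadd9 ends at 16, F#dim ends at 21, Abm7 ends at 25, Dm7 ends at 28, Bb7 ends at 34, Dbm7 ends at 37, Asus4 ends at 42.
Beat 40 falls within Asus4.

Asus4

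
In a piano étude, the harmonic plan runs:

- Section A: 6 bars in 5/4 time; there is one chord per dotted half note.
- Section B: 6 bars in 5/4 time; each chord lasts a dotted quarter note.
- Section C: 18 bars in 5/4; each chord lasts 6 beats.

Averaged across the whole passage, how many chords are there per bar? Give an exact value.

1.5 chords per bar

A: 6 bars of 5 beats is 30 beats; at 3 beats each that's 10 chords.
B: 6 bars of 5 beats is 30 beats; at 1.5 beats each that's 20 chords.
C: 18 bars of 5 beats is 90 beats; at 6 beats each that's 15 chords.
Overall: 45 chords over 30 bars → 45/30 = 1.5 chords per bar.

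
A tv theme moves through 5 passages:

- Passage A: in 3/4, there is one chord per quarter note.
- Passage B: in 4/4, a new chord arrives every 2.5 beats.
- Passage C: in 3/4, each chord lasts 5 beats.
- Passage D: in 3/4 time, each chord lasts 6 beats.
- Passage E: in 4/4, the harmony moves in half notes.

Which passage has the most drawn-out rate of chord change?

Passage D

A: each chord is 1 beat in 3/4, so 3 per bar.
B: each chord is 2.5 beats in 4/4, so 1.6 per bar.
C: each chord is 5 beats in 3/4, so 0.6 per bar.
D: each chord is 6 beats in 3/4, so 0.5 per bar.
E: each chord is 2 beats in 4/4, so 2 per bar.
Slowest is D at 0.5 chords/bar.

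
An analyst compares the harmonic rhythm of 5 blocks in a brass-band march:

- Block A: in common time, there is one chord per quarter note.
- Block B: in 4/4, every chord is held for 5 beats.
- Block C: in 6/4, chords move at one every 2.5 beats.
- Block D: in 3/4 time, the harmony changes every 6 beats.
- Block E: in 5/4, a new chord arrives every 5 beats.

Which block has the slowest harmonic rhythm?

A: 4 beats/bar ÷ 1 beat/chord = 4 chords/bar.
B: 4 beats/bar ÷ 5 beats/chord = 0.8 chords/bar.
C: 6 beats/bar ÷ 2.5 beats/chord = 2.4 chords/bar.
D: 3 beats/bar ÷ 6 beats/chord = 0.5 chords/bar.
E: 5 beats/bar ÷ 5 beats/chord = 1 chord/bar.
Slowest is D at 0.5 chords/bar.

Block D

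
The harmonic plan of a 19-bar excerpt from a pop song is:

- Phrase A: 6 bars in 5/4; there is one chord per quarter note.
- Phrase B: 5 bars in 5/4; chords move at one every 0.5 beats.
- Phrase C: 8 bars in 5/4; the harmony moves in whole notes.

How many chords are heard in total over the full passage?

90 chords

A: 6·5 = 30 beats, 30/1 = 30 chords.
B: 5·5 = 25 beats, 25/0.5 = 50 chords.
C: 8·5 = 40 beats, 40/4 = 10 chords.
Total: 30 + 50 + 10 = 90.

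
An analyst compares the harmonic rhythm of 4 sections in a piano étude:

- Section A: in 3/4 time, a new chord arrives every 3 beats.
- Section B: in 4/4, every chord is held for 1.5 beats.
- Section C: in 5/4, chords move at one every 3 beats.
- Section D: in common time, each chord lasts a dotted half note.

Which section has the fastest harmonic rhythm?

A: 3/3 = 1 chord/bar.
B: 4/1.5 = 8/3 chords/bar.
C: 5/3 = 5/3 chords/bar.
D: 4/3 = 4/3 chords/bar.
Fastest is B at 8/3 chords/bar.

Section B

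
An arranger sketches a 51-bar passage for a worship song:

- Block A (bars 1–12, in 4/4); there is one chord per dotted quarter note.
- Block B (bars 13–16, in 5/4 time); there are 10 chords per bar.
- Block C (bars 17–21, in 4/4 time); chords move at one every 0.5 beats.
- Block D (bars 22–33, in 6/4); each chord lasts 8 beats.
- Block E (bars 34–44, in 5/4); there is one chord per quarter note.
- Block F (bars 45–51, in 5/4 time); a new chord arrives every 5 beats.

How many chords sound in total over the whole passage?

A: 12·4 = 48 beats, 48/1.5 = 32 chords.
B: 4·5 = 20 beats, 20/0.5 = 40 chords.
C: 5·4 = 20 beats, 20/0.5 = 40 chords.
D: 12·6 = 72 beats, 72/8 = 9 chords.
E: 11·5 = 55 beats, 55/1 = 55 chords.
F: 7·5 = 35 beats, 35/5 = 7 chords.
Total: 32 + 40 + 40 + 9 + 55 + 7 = 183.

183 chords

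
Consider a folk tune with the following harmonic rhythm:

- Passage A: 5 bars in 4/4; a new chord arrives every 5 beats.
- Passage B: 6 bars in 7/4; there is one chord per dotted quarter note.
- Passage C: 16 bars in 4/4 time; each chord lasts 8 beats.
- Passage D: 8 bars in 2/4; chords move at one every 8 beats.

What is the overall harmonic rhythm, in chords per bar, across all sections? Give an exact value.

A: 5 bars of 4 beats is 20 beats; at 5 beats each that's 4 chords.
B: 6 bars of 7 beats is 42 beats; at 1.5 beats each that's 28 chords.
C: 16 bars of 4 beats is 64 beats; at 8 beats each that's 8 chords.
D: 8 bars of 2 beats is 16 beats; at 8 beats each that's 2 chords.
Overall: 42 chords over 35 bars → 42/35 = 1.2 chords per bar.

1.2 chords per bar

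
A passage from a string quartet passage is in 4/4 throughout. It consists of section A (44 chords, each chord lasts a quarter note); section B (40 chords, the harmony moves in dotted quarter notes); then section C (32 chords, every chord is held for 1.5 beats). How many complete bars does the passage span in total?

A: 44 × 1 = 44 beats = 11 bars.
B: 40 × 1.5 = 60 beats = 15 bars.
C: 32 × 1.5 = 48 beats = 12 bars.
Total: 11 + 15 + 12 = 38 bars.

38 bars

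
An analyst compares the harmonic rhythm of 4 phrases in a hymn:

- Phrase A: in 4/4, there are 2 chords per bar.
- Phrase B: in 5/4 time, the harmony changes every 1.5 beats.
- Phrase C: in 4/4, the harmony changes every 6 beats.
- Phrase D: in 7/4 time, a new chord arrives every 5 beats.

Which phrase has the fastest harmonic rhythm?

Phrase B

A: 4/2 = 2 chords/bar.
B: 5/1.5 = 10/3 chords/bar.
C: 4/6 = 2/3 chords/bar.
D: 7/5 = 1.4 chords/bar.
Fastest is B at 10/3 chords/bar.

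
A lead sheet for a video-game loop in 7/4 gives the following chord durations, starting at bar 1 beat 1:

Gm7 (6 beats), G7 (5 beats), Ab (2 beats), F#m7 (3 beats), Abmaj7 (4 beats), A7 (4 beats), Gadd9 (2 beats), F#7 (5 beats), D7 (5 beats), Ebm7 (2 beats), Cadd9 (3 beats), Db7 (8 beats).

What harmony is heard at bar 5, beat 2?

Beat 2 of bar 5 is beat (5−1)×7 + 2 = 30 overall.
Running totals: Gm7 ends at 6, G7 ends at 11, Ab ends at 13, F#m7 ends at 16, Abmaj7 ends at 20, A7 ends at 24, Gadd9 ends at 26, F#7 ends at 31.
Beat 30 falls within F#7.

F#7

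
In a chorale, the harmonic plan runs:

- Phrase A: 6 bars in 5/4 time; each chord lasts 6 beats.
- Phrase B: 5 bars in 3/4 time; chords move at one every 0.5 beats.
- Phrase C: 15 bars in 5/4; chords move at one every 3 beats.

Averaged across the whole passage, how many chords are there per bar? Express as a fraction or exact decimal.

30/13 chords per bar

A: 6 bars of 5 beats is 30 beats; at 6 beats each that's 5 chords.
B: 5 bars of 3 beats is 15 beats; at 0.5 beats each that's 30 chords.
C: 15 bars of 5 beats is 75 beats; at 3 beats each that's 25 chords.
Overall: 60 chords over 26 bars → 60/26 = 30/13 chords per bar.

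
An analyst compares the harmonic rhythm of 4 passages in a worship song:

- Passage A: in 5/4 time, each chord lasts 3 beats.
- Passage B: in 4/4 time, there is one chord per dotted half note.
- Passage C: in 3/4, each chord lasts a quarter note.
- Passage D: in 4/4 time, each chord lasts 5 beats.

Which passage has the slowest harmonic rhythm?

Passage D

A: 5/3 = 5/3 chords/bar.
B: 4/3 = 4/3 chords/bar.
C: 3/1 = 3 chords/bar.
D: 4/5 = 0.8 chords/bar.
Slowest is D at 0.8 chords/bar.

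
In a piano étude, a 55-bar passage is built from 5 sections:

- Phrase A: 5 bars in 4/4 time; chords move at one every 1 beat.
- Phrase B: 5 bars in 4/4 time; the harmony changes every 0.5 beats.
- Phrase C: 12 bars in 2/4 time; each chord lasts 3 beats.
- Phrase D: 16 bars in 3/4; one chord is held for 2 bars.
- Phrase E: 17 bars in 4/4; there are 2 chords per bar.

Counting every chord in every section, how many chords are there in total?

110 chords

A: 5·4 = 20 beats, 20/1 = 20 chords.
B: 5·4 = 20 beats, 20/0.5 = 40 chords.
C: 12·2 = 24 beats, 24/3 = 8 chords.
D: 16·3 = 48 beats, 48/6 = 8 chords.
E: 17·4 = 68 beats, 68/2 = 34 chords.
Total: 20 + 40 + 8 + 8 + 34 = 110.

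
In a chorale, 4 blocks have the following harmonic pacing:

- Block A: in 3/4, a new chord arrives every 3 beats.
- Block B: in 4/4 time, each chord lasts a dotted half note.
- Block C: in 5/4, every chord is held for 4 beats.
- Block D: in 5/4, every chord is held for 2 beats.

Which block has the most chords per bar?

Block D

A: each chord is 3 beats in 3/4, so 1 per bar.
B: each chord is 3 beats in 4/4, so 4/3 per bar.
C: each chord is 4 beats in 5/4, so 1.25 per bar.
D: each chord is 2 beats in 5/4, so 2.5 per bar.
Fastest is D at 2.5 chords/bar.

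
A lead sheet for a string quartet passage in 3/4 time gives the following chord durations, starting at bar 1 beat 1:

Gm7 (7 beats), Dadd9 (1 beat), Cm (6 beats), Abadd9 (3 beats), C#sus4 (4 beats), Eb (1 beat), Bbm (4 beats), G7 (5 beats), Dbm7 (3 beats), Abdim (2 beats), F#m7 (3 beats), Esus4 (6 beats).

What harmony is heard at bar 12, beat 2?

Abdim

Beat 2 of bar 12 is beat (12−1)×3 + 2 = 35 overall.
Running totals: Gm7 ends at 7, Dadd9 ends at 8, Cm ends at 14, Abadd9 ends at 17, C#sus4 ends at 21, Eb ends at 22, Bbm ends at 26, G7 ends at 31, Dbm7 ends at 34, Abdim ends at 36.
Beat 35 falls within Abdim.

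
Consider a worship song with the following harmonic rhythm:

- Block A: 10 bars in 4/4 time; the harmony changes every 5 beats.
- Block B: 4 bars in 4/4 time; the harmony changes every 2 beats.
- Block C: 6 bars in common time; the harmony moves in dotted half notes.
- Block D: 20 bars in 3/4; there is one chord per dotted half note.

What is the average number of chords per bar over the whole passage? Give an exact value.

A: 10 bars of 4 beats is 40 beats; at 5 beats each that's 8 chords.
B: 4 bars of 4 beats is 16 beats; at 2 beats each that's 8 chords.
C: 6 bars of 4 beats is 24 beats; at 3 beats each that's 8 chords.
D: 20 bars of 3 beats is 60 beats; at 3 beats each that's 20 chords.
Overall: 44 chords over 40 bars → 44/40 = 1.1 chords per bar.

1.1 chords per bar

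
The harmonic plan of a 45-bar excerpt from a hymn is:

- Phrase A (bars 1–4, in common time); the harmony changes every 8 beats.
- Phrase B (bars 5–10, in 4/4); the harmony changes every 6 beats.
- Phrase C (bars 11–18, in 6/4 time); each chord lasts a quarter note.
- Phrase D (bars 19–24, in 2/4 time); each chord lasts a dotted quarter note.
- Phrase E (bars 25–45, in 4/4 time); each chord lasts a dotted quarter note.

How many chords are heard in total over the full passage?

118 chords

A: 4·4 = 16 beats, 16/8 = 2 chords.
B: 6·4 = 24 beats, 24/6 = 4 chords.
C: 8·6 = 48 beats, 48/1 = 48 chords.
D: 6·2 = 12 beats, 12/1.5 = 8 chords.
E: 21·4 = 84 beats, 84/1.5 = 56 chords.
Total: 2 + 4 + 48 + 8 + 56 = 118.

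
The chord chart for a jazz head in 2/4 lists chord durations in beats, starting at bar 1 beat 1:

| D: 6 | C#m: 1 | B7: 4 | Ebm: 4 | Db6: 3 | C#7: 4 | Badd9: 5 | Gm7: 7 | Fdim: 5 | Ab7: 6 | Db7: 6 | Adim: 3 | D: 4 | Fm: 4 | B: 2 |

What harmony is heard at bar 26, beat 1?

Beat 1 of bar 26 is beat (26−1)×2 + 1 = 51 overall.
Running totals: D ends at 6, C#m ends at 7, B7 ends at 11, Ebm ends at 15, Db6 ends at 18, C#7 ends at 22, Badd9 ends at 27, Gm7 ends at 34, Fdim ends at 39, Ab7 ends at 45, Db7 ends at 51.
Beat 51 falls within Db7.

Db7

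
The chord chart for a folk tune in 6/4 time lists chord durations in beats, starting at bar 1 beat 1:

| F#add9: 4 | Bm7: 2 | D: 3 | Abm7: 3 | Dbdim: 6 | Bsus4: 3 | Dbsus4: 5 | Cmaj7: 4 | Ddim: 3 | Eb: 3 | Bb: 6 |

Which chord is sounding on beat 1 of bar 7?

Bb

Beat 1 of bar 7 is beat (7−1)×6 + 1 = 37 overall.
Running totals: F#add9 ends at 4, Bm7 ends at 6, D ends at 9, Abm7 ends at 12, Dbdim ends at 18, Bsus4 ends at 21, Dbsus4 ends at 26, Cmaj7 ends at 30, Ddim ends at 33, Eb ends at 36, Bb ends at 42.
Beat 37 falls within Bb.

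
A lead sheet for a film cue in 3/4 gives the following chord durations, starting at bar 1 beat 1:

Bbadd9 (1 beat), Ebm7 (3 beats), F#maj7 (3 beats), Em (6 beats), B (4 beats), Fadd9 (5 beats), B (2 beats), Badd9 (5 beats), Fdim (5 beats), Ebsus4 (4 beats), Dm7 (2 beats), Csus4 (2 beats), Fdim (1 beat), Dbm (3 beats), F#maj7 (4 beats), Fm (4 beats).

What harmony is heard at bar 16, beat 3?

F#maj7

Beat 3 of bar 16 is beat (16−1)×3 + 3 = 48 overall.
Running totals: Bbadd9 ends at 1, Ebm7 ends at 4, F#maj7 ends at 7, Em ends at 13, B ends at 17, Fadd9 ends at 22, B ends at 24, Badd9 ends at 29, Fdim ends at 34, Ebsus4 ends at 38, Dm7 ends at 40, Csus4 ends at 42, Fdim ends at 43, Dbm ends at 46, F#maj7 ends at 50.
Beat 48 falls within F#maj7.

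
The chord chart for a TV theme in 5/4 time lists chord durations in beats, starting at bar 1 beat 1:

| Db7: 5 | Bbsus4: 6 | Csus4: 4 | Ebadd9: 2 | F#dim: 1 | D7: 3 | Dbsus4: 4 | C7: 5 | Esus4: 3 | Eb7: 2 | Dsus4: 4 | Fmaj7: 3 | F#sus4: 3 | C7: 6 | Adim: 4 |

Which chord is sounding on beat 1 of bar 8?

Dsus4

Beat 1 of bar 8 is beat (8−1)×5 + 1 = 36 overall.
Running totals: Db7 ends at 5, Bbsus4 ends at 11, Csus4 ends at 15, Ebadd9 ends at 17, F#dim ends at 18, D7 ends at 21, Dbsus4 ends at 25, C7 ends at 30, Esus4 ends at 33, Eb7 ends at 35, Dsus4 ends at 39.
Beat 36 falls within Dsus4.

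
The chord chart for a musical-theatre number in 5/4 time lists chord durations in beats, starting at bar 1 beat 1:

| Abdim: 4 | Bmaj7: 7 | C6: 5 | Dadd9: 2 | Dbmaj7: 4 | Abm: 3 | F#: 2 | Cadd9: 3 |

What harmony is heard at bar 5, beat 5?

Beat 5 of bar 5 is beat (5−1)×5 + 5 = 25 overall.
Running totals: Abdim ends at 4, Bmaj7 ends at 11, C6 ends at 16, Dadd9 ends at 18, Dbmaj7 ends at 22, Abm ends at 25.
Beat 25 falls within Abm.

Abm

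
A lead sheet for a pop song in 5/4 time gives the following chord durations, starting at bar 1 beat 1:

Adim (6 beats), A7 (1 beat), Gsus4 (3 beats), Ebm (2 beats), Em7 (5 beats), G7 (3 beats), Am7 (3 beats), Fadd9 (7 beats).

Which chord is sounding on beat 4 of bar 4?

G7

Beat 4 of bar 4 is beat (4−1)×5 + 4 = 19 overall.
Running totals: Adim ends at 6, A7 ends at 7, Gsus4 ends at 10, Ebm ends at 12, Em7 ends at 17, G7 ends at 20.
Beat 19 falls within G7.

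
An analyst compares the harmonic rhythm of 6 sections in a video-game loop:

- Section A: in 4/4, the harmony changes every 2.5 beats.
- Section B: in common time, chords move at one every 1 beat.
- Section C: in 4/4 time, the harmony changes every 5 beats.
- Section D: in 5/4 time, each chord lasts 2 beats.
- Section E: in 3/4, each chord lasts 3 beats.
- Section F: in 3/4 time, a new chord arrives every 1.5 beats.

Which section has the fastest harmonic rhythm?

A: each chord is 2.5 beats in 4/4, so 1.6 per bar.
B: each chord is 1 beat in 4/4, so 4 per bar.
C: each chord is 5 beats in 4/4, so 0.8 per bar.
D: each chord is 2 beats in 5/4, so 2.5 per bar.
E: each chord is 3 beats in 3/4, so 1 per bar.
F: each chord is 1.5 beats in 3/4, so 2 per bar.
Fastest is B at 4 chords/bar.

Section B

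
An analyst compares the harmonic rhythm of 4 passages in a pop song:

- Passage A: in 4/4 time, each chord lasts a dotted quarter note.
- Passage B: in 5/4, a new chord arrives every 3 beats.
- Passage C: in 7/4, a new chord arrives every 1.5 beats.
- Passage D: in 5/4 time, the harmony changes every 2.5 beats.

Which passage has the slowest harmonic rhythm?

Passage B

A: 4 beats/bar ÷ 1.5 beats/chord = 8/3 chords/bar.
B: 5 beats/bar ÷ 3 beats/chord = 5/3 chords/bar.
C: 7 beats/bar ÷ 1.5 beats/chord = 14/3 chords/bar.
D: 5 beats/bar ÷ 2.5 beats/chord = 2 chords/bar.
Slowest is B at 5/3 chords/bar.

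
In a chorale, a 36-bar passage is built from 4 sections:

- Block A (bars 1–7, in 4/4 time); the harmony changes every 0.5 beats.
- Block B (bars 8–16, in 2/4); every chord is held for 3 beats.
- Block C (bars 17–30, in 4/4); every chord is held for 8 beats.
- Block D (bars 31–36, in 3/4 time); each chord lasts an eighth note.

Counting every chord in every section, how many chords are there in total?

105 chords

A: 7·4 = 28 beats, 28/0.5 = 56 chords.
B: 9·2 = 18 beats, 18/3 = 6 chords.
C: 14·4 = 56 beats, 56/8 = 7 chords.
D: 6·3 = 18 beats, 18/0.5 = 36 chords.
Total: 56 + 6 + 7 + 36 = 105.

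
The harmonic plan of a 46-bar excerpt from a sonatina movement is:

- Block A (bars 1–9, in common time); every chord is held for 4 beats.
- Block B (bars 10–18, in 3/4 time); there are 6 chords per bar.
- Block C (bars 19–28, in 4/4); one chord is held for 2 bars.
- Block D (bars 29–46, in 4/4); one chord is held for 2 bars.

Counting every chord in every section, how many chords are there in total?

77 chords

A: 9·4 = 36 beats, 36/4 = 9 chords.
B: 9·3 = 27 beats, 27/0.5 = 54 chords.
C: 10·4 = 40 beats, 40/8 = 5 chords.
D: 18·4 = 72 beats, 72/8 = 9 chords.
Total: 9 + 54 + 5 + 9 = 77.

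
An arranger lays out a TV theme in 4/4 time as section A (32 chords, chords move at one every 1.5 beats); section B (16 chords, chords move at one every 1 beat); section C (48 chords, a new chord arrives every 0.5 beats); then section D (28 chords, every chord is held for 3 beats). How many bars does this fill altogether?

A: 32 × 1.5 = 48 beats = 12 bars.
B: 16 × 1 = 16 beats = 4 bars.
C: 48 × 0.5 = 24 beats = 6 bars.
D: 28 × 3 = 84 beats = 21 bars.
Total: 12 + 4 + 6 + 21 = 43 bars.

43 bars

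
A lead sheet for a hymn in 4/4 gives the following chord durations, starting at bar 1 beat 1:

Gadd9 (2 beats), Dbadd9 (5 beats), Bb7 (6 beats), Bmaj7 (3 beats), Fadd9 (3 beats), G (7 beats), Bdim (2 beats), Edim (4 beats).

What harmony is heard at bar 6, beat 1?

Beat 1 of bar 6 is beat (6−1)×4 + 1 = 21 overall.
Running totals: Gadd9 ends at 2, Dbadd9 ends at 7, Bb7 ends at 13, Bmaj7 ends at 16, Fadd9 ends at 19, G ends at 26.
Beat 21 falls within G.

G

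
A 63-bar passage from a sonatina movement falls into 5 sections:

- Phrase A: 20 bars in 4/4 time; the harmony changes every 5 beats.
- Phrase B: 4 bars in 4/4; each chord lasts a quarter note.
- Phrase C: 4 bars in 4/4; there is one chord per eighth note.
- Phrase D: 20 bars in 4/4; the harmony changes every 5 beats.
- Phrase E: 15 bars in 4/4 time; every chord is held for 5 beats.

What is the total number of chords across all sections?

92 chords

A: 20 bars × 4 beats = 80 beats; 5 beats/chord → 16 chords.
B: 4 bars × 4 beats = 16 beats; 1 beat/chord → 16 chords.
C: 4 bars × 4 beats = 16 beats; 0.5 beats/chord → 32 chords.
D: 20 bars × 4 beats = 80 beats; 5 beats/chord → 16 chords.
E: 15 bars × 4 beats = 60 beats; 5 beats/chord → 12 chords.
Total: 16 + 16 + 32 + 16 + 12 = 92.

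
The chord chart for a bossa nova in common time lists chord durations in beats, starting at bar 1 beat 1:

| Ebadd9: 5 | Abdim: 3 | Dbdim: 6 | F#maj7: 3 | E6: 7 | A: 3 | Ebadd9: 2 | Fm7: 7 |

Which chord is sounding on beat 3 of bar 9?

Beat 3 of bar 9 is beat (9−1)×4 + 3 = 35 overall.
Running totals: Ebadd9 ends at 5, Abdim ends at 8, Dbdim ends at 14, F#maj7 ends at 17, E6 ends at 24, A ends at 27, Ebadd9 ends at 29, Fm7 ends at 36.
Beat 35 falls within Fm7.

Fm7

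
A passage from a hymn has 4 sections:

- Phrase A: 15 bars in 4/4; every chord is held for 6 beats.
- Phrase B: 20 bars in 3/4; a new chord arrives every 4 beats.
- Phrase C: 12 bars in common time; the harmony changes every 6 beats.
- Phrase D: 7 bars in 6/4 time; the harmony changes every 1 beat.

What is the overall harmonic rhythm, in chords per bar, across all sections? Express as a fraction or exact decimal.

25/18 chords per bar

A: 15 bars of 4 beats is 60 beats; at 6 beats each that's 10 chords.
B: 20 bars of 3 beats is 60 beats; at 4 beats each that's 15 chords.
C: 12 bars of 4 beats is 48 beats; at 6 beats each that's 8 chords.
D: 7 bars of 6 beats is 42 beats; at 1 beat each that's 42 chords.
Overall: 75 chords over 54 bars → 75/54 = 25/18 chords per bar.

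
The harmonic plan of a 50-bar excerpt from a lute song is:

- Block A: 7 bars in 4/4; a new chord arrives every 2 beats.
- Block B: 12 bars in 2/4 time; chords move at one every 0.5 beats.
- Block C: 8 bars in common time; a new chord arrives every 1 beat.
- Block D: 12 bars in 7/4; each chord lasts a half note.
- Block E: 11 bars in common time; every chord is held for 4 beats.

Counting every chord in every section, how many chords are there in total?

147 chords

A: 7 bars × 4 beats = 28 beats; 2 beats/chord → 14 chords.
B: 12 bars × 2 beats = 24 beats; 0.5 beats/chord → 48 chords.
C: 8 bars × 4 beats = 32 beats; 1 beat/chord → 32 chords.
D: 12 bars × 7 beats = 84 beats; 2 beats/chord → 42 chords.
E: 11 bars × 4 beats = 44 beats; 4 beats/chord → 11 chords.
Total: 14 + 48 + 32 + 42 + 11 = 147.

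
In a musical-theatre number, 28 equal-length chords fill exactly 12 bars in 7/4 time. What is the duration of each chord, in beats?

3 beats

12 bars × 7 beats/bar = 84 beats total.
84 beats ÷ 28 chords = 3 beats per chord.
(That is a dotted half note.)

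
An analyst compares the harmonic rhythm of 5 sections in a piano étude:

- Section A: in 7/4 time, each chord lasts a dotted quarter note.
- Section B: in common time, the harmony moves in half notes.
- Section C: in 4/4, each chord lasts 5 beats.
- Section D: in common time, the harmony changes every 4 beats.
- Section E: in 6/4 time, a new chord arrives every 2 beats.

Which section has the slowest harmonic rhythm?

Section C

A: each chord is 1.5 beats in 7/4, so 14/3 per bar.
B: each chord is 2 beats in 4/4, so 2 per bar.
C: each chord is 5 beats in 4/4, so 0.8 per bar.
D: each chord is 4 beats in 4/4, so 1 per bar.
E: each chord is 2 beats in 6/4, so 3 per bar.
Slowest is C at 0.8 chords/bar.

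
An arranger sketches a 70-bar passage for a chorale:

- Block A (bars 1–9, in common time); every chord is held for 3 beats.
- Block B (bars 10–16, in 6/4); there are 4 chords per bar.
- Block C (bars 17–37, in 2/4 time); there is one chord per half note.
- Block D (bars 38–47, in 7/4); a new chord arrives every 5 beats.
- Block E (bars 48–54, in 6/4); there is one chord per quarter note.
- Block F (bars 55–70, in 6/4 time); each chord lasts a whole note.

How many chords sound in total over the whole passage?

A: 9 bars × 4 beats = 36 beats; 3 beats/chord → 12 chords.
B: 7 bars × 6 beats = 42 beats; 1.5 beats/chord → 28 chords.
C: 21 bars × 2 beats = 42 beats; 2 beats/chord → 21 chords.
D: 10 bars × 7 beats = 70 beats; 5 beats/chord → 14 chords.
E: 7 bars × 6 beats = 42 beats; 1 beat/chord → 42 chords.
F: 16 bars × 6 beats = 96 beats; 4 beats/chord → 24 chords.
Total: 12 + 28 + 21 + 14 + 42 + 24 = 141.

141 chords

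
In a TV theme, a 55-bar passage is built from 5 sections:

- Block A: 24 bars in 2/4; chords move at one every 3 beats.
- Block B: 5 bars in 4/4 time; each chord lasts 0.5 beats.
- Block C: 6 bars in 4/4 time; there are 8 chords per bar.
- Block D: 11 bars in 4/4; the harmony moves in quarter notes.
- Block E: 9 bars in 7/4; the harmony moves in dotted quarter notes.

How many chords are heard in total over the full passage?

190 chords

A: 24 bars × 2 beats = 48 beats; 3 beats/chord → 16 chords.
B: 5 bars × 4 beats = 20 beats; 0.5 beats/chord → 40 chords.
C: 6 bars × 4 beats = 24 beats; 0.5 beats/chord → 48 chords.
D: 11 bars × 4 beats = 44 beats; 1 beat/chord → 44 chords.
E: 9 bars × 7 beats = 63 beats; 1.5 beats/chord → 42 chords.
Total: 16 + 40 + 48 + 44 + 42 = 190.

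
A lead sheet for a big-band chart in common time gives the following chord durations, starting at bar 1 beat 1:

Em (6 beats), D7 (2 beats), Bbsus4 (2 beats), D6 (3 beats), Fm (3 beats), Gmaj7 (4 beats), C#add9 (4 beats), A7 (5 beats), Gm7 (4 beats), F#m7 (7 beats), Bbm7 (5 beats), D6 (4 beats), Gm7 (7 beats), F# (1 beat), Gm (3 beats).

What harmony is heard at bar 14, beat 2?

Gm7

Beat 2 of bar 14 is beat (14−1)×4 + 2 = 54 overall.
Running totals: Em ends at 6, D7 ends at 8, Bbsus4 ends at 10, D6 ends at 13, Fm ends at 16, Gmaj7 ends at 20, C#add9 ends at 24, A7 ends at 29, Gm7 ends at 33, F#m7 ends at 40, Bbm7 ends at 45, D6 ends at 49, Gm7 ends at 56.
Beat 54 falls within Gm7.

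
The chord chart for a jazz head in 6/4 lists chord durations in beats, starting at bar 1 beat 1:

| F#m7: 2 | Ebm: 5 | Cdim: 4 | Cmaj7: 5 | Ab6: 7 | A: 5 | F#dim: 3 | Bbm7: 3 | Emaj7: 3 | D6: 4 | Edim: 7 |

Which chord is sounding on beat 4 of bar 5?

Beat 4 of bar 5 is beat (5−1)×6 + 4 = 28 overall.
Running totals: F#m7 ends at 2, Ebm ends at 7, Cdim ends at 11, Cmaj7 ends at 16, Ab6 ends at 23, A ends at 28.
Beat 28 falls within A.

A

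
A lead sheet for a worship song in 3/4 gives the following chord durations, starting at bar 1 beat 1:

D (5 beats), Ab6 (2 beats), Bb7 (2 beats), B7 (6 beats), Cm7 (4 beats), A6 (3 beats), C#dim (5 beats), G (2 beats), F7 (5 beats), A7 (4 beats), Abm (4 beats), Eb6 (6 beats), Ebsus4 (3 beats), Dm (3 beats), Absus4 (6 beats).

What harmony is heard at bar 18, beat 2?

Dm

Beat 2 of bar 18 is beat (18−1)×3 + 2 = 53 overall.
Running totals: D ends at 5, Ab6 ends at 7, Bb7 ends at 9, B7 ends at 15, Cm7 ends at 19, A6 ends at 22, C#dim ends at 27, G ends at 29, F7 ends at 34, A7 ends at 38, Abm ends at 42, Eb6 ends at 48, Ebsus4 ends at 51, Dm ends at 54.
Beat 53 falls within Dm.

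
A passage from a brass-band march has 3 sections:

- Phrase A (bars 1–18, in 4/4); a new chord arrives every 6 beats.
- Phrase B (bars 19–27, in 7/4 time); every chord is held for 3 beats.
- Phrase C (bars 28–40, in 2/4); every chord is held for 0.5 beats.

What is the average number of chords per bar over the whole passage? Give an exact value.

2.125 chords per bar

A: 18 bars of 4 beats is 72 beats; at 6 beats each that's 12 chords.
B: 9 bars of 7 beats is 63 beats; at 3 beats each that's 21 chords.
C: 13 bars of 2 beats is 26 beats; at 0.5 beats each that's 52 chords.
Overall: 85 chords over 40 bars → 85/40 = 2.125 chords per bar.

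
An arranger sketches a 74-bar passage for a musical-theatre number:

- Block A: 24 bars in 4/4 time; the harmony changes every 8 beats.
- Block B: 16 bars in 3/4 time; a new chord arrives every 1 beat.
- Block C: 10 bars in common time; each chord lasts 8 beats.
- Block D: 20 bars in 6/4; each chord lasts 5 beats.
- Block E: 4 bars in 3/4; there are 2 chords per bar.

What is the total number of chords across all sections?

A has 96 beats and chords last 8 each, so 12 chords.
B has 48 beats and chords last 1 each, so 48 chords.
C has 40 beats and chords last 8 each, so 5 chords.
D has 120 beats and chords last 5 each, so 24 chords.
E has 12 beats and chords last 1.5 each, so 8 chords.
Total: 12 + 48 + 5 + 24 + 8 = 97.

97 chords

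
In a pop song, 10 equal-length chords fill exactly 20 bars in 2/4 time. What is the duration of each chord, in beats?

4 beats

20 bars × 2 beats/bar = 40 beats total.
40 beats ÷ 10 chords = 4 beats per chord.
(That is a whole note.)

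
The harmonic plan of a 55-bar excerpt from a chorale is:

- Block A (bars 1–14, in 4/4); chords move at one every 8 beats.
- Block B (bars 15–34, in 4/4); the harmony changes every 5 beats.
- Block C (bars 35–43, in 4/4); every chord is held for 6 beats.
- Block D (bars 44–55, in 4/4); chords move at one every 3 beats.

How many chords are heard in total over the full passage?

45 chords

A: 14 bars × 4 beats = 56 beats; 8 beats/chord → 7 chords.
B: 20 bars × 4 beats = 80 beats; 5 beats/chord → 16 chords.
C: 9 bars × 4 beats = 36 beats; 6 beats/chord → 6 chords.
D: 12 bars × 4 beats = 48 beats; 3 beats/chord → 16 chords.
Total: 7 + 16 + 6 + 16 = 45.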